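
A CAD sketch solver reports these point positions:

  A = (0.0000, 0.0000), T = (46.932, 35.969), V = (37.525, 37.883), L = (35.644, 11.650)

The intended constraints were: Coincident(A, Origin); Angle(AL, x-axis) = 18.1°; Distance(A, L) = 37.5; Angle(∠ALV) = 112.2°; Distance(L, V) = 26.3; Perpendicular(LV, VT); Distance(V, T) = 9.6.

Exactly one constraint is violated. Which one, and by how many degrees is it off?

Perpendicular(LV, VT) — off by 7.40°.

A = (0.00, 0.00) ✓; AL at 18.10° ✓; |AL| = 37.50 ✓; ∠ALV = 112.2° ✓; |LV| = 26.30 ✓; ∠(LV, VT) = 97.40° ✗; |VT| = 9.600 ✓.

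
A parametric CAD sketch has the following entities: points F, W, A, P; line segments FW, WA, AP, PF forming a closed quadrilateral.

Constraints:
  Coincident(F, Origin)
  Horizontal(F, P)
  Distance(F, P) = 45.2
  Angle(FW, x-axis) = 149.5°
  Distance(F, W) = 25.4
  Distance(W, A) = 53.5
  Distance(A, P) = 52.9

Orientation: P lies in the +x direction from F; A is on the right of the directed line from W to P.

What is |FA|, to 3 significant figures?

34.0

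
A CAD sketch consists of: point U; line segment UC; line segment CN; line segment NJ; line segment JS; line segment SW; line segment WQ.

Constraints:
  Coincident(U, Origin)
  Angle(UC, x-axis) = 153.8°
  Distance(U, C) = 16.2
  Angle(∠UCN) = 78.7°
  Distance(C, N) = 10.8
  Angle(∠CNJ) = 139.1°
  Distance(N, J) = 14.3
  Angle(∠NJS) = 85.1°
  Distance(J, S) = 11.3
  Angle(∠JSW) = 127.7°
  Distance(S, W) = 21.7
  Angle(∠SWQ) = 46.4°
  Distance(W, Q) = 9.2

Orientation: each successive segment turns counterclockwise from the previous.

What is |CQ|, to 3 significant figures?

8.51

U is at the origin; UC runs at 153.8° with length 16.2, so C = (-14.5, 7.15). ∠UCN = 78.7° gives CN at -105° from the x-axis; with |CN| = 10.8, N = (-17.3, -3.28). ∠CNJ = 139.1° gives NJ at -64.0° from the x-axis; with |NJ| = 14.3, J = (-11.0, -16.1). ∠NJS = 85.1° gives JS at 30.9° from the x-axis; with |JS| = 11.3, S = (-1.35, -10.3). ∠JSW = 127.7° gives SW at 83.2° from the x-axis; with |SW| = 21.7, W = (1.22, 11.2). ∠SWQ = 46.4° gives WQ at -143° from the x-axis; with |WQ| = 9.2, Q = (-6.15, 5.70). Then |CQ| = |Q − C| = 8.51.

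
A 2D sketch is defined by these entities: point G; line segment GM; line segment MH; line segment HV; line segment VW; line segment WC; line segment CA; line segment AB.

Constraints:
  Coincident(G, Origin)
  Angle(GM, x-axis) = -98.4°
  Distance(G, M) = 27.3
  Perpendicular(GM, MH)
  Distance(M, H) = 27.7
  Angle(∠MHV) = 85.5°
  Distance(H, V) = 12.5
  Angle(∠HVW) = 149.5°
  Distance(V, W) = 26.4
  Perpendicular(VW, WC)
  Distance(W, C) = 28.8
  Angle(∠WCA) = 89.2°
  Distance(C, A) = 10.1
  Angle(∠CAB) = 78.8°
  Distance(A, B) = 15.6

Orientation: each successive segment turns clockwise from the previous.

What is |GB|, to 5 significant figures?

7.9362

∠WCA = 89.2° gives CA at -134.20° from the x-axis; with |CA| = 10.1, A = (3.4228, -18.623). ∠CAB = 78.8° gives AB at 124.60° from the x-axis; with |AB| = 15.6, B = (-5.4356, -5.7825). Then |GB| = |B − G| = 7.9362.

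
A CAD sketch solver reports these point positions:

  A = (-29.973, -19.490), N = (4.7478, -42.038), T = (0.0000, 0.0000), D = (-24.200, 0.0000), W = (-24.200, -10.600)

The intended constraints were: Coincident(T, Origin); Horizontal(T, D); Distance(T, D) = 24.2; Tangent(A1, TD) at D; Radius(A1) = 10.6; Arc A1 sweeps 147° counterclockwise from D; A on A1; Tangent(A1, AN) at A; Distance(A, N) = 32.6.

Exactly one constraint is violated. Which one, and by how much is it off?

Distance(A, N) = 32.6 — off by 8.80.

T = (0.00, 0.00) ✓; T.y = 0.00, D.y = 0.00 ✓; |TD| = 24.20 ✓; ∠(WD, DT) = 90.00° ✓; |WD| = 10.60 ✓; bearing(W→A) − bearing(W→D) = 147.0° ✓; |WA| = 10.60 ✓; ∠(WA, AN) = 90.00° ✓; |AN| = 41.40 ✗.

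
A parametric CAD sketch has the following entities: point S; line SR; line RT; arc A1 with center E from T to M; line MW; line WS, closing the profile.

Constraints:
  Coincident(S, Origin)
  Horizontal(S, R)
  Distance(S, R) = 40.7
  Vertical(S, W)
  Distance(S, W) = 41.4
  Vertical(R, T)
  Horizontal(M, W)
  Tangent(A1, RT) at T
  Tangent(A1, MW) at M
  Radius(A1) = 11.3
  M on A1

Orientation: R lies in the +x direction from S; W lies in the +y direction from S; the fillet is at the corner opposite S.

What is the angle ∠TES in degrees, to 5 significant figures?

134.33°

S is at the origin; S and R share the same y with |SR| = 40.7 and R on the +x side, so R = (40.700, 0.0000). SW is vertical with |SW| = 41.4 and W on the +y side, so W = (0.0000, 41.400). The virtual corner opposite S is at (40.700, 41.400). Since A1 is tangent to RT there, ET ⟂ RT and the tangent condition forces EM to be normal to MW, with radius 11.3, so the center E sits 11.3 in from both sides at E = (29.400, 30.100). That places the tangent points at T = (40.700, 30.100) on RT and M = (29.400, 41.400) on MW. Then cos ∠TES = ET·ES / (|ET||ES|), giving 134.33°.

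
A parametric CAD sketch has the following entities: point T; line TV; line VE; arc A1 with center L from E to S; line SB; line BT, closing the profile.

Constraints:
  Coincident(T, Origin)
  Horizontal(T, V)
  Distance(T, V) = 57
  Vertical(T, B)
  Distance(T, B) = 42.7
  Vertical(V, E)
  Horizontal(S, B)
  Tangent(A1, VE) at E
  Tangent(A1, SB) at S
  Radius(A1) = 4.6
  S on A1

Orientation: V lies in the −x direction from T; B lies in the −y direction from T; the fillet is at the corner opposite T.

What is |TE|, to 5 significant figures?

68.561

T is at the origin; T and V share the same y with |TV| = 57.0 and V on the −x side, so V = (-57.000, 0.0000). TB is vertical with |TB| = 42.7 and B on the −y side, so B = (0.0000, -42.700). The virtual corner opposite T is at (-57.000, -42.700). The tangent condition forces LE to be normal to VE and A1 meets SB tangentially, so LS is at right angles to SB, with radius 4.6, so the center L sits 4.6 in from both sides at L = (-52.400, -38.100). That places the tangent points at E = (-57.000, -38.100) on VE and S = (-52.400, -42.700) on SB. Then |TE| = |E − T| = 68.561.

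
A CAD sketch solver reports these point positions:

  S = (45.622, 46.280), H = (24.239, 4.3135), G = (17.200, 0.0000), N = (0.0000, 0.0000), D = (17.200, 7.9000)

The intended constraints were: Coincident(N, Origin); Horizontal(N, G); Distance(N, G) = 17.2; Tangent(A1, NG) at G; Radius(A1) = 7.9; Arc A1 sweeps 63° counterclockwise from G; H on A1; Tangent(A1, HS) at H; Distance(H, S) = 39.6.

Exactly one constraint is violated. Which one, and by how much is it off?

Distance(H, S) = 39.6 — off by 7.50.

N = (0.00, 0.00) ✓; N.y = 0.00, G.y = 0.00 ✓; |NG| = 17.20 ✓; ∠(DG, GN) = 90.00° ✓; |DG| = 7.900 ✓; bearing(D→H) − bearing(D→G) = 63.00° ✓; |DH| = 7.900 ✓; ∠(DH, HS) = 90.00° ✓; |HS| = 47.10 ✗.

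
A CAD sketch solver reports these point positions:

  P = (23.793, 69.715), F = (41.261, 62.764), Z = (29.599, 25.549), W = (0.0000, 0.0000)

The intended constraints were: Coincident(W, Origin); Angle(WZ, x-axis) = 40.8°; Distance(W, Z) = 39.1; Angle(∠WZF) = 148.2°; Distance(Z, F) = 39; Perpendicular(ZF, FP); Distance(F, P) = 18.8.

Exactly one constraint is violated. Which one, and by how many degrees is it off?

Perpendicular(ZF, FP) — off by 4.30°.

W = (0.00, 0.00) ✓; WZ at 40.80° ✓; |WZ| = 39.10 ✓; ∠WZF = 148.2° ✓; |ZF| = 39.00 ✓; ∠(ZF, FP) = 85.70° ✗; |FP| = 18.80 ✓.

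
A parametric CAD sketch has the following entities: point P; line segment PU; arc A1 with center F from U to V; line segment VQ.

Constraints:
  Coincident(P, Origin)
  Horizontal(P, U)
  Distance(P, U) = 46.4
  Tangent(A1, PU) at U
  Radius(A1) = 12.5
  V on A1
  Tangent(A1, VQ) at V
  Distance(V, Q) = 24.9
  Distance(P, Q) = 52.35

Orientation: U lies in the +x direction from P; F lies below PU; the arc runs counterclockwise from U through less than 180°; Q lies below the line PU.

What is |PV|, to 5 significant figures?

36.487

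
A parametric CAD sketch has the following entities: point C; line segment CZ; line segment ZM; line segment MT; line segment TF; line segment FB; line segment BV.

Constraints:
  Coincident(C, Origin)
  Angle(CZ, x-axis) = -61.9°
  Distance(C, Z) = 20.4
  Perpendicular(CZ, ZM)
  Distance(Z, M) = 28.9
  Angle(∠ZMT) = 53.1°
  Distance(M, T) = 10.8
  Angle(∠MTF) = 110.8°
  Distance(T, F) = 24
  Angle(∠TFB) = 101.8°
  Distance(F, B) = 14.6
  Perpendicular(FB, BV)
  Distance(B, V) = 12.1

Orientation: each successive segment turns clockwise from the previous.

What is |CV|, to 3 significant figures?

34.4

C is at the origin; CZ runs at -61.9° with length 20.4, so Z = (9.61, -18.0). The perpendicularity gives ZM at right angles to CZ, so ZM runs at -152°; with |ZM| = 28.9, M = (-15.9, -31.6). ∠ZMT = 53.1° gives MT at 81.2° from the x-axis; with |MT| = 10.8, T = (-14.2, -20.9). ∠MTF = 110.8° gives TF at 12.0° from the x-axis; with |TF| = 24.0, F = (9.24, -15.9). ∠TFB = 101.8° gives FB at -66.2° from the x-axis; with |FB| = 14.6, B = (15.1, -29.3). The perpendicularity gives BV at right angles to FB, so BV runs at -156°; with |BV| = 12.1, V = (4.06, -34.2). Then |CV| = |V − C| = 34.4.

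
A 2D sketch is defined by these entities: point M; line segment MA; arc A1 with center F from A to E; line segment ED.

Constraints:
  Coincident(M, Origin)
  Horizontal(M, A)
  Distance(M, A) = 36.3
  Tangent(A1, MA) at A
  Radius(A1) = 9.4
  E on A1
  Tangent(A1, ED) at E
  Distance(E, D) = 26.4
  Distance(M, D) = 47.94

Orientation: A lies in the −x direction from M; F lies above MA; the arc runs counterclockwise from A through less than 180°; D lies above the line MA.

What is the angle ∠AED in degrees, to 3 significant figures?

131°

Checks: |MA| = 36.30 ✓; |FE| = 9.400 ✓; ∠(FE, ED) = 90.00° ✓; |ED| = 26.40 ✓; |MD| = 47.94 ✓.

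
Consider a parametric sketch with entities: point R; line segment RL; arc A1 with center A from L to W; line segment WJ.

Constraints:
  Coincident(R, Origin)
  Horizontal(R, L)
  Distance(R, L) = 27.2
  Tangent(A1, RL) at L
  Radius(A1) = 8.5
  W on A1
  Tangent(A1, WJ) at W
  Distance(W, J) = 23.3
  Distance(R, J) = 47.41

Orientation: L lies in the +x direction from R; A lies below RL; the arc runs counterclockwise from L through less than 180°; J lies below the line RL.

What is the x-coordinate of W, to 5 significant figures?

20.517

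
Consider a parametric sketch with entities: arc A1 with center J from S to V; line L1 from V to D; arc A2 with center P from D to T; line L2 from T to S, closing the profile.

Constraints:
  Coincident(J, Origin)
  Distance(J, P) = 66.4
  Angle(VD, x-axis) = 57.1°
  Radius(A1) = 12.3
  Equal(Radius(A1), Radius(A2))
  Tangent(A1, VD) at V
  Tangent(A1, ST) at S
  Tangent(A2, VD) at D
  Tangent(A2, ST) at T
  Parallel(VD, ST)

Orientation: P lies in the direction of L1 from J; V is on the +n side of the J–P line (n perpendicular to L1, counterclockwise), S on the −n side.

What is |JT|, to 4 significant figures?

67.53

Tangency of A1 to both parallel lines with radius 12.3 puts V and S at J ± 12.3·n: V = (-10.33, 6.681), S = (10.33, -6.681). Equal radii place D and T the same way about P: D = P + 12.3·n = (25.74, 62.43), T = P − 12.3·n = (46.39, 49.07). Then |JT| = |T − J| = 67.53.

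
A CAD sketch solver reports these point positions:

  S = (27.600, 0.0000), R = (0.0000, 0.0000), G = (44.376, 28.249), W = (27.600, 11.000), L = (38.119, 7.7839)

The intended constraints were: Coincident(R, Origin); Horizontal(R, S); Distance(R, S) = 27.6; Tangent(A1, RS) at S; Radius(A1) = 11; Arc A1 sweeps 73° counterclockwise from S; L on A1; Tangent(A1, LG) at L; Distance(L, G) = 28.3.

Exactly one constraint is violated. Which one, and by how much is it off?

Distance(L, G) = 28.3 — off by 6.90.

R = (0.00, 0.00) ✓; R.y = 0.00, S.y = 0.00 ✓; |RS| = 27.60 ✓; ∠(WS, SR) = 90.00° ✓; |WS| = 11.00 ✓; bearing(W→L) − bearing(W→S) = 73.00° ✓; |WL| = 11.00 ✓; ∠(WL, LG) = 90.00° ✓; |LG| = 21.40 ✗.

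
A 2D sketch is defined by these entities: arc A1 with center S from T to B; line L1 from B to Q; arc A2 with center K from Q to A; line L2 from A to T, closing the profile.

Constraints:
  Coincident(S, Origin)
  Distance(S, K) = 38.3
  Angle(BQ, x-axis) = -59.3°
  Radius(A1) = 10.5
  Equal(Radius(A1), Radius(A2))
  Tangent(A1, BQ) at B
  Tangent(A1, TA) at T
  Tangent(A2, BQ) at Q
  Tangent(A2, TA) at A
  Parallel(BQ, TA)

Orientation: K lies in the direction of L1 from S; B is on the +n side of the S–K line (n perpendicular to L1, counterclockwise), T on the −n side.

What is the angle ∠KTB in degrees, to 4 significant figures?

74.67°

S is at the origin and K lies 38.3 along u from S, so K = 38.3·u = (19.55, -32.93). Tangency of A1 to both parallel lines with radius 10.5 puts B and T at S ± 10.5·n: B = (9.028, 5.361), T = (-9.028, -5.361). Then cos ∠KTB = TK·TB / (|TK||TB|), giving 74.67°.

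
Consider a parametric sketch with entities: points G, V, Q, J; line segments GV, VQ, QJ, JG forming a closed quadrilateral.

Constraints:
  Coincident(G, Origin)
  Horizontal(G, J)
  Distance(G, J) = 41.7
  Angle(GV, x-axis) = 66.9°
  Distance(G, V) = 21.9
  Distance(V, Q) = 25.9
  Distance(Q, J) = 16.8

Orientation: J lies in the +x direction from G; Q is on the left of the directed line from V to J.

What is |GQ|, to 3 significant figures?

37.1

Checks: |VQ| = 25.90 ✓; |QJ| = 16.80 ✓.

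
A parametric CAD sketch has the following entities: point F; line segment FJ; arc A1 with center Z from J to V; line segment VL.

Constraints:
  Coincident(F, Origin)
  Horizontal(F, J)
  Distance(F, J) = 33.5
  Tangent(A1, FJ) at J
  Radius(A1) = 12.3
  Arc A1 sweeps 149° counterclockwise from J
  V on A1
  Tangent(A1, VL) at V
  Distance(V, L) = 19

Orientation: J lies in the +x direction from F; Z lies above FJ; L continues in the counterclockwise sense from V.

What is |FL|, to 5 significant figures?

40.239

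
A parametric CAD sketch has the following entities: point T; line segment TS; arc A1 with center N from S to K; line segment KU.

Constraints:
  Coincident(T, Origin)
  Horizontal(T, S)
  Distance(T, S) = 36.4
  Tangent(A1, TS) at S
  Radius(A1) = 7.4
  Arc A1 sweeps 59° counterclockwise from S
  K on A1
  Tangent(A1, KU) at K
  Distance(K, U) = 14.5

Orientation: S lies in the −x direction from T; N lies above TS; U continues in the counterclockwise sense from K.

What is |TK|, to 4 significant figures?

30.27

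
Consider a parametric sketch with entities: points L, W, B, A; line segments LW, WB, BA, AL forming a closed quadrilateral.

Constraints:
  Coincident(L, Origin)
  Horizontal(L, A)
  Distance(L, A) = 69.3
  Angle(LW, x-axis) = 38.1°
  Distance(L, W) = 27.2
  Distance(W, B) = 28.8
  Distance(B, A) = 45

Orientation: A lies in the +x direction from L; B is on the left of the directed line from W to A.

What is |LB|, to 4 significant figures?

55.96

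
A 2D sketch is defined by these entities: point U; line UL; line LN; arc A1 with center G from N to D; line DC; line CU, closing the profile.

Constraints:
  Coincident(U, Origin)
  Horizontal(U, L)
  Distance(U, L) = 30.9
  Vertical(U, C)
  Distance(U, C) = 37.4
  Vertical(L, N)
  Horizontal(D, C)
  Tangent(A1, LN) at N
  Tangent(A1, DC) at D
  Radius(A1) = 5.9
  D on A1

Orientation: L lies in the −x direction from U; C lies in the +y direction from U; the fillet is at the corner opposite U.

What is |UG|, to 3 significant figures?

40.2

UC is vertical with |UC| = 37.4 and C on the +y side, so C = (0.00, 37.4). The virtual corner opposite U is at (-30.9, 37.4). Since A1 is tangent to LN there, GN ⟂ LN and A1 meets DC tangentially, so GD is at right angles to DC, with radius 5.9, so the center G sits 5.9 in from both sides at G = (-25.0, 31.5). Then |UG| = |G − U| = 40.2.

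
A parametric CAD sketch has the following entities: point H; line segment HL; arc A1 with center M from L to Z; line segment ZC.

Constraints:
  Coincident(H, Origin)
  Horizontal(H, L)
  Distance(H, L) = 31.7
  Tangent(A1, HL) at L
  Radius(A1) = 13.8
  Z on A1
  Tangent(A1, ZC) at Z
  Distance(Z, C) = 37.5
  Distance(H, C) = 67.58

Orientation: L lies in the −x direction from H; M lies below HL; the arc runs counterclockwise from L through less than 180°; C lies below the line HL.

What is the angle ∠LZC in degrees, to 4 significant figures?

133.1°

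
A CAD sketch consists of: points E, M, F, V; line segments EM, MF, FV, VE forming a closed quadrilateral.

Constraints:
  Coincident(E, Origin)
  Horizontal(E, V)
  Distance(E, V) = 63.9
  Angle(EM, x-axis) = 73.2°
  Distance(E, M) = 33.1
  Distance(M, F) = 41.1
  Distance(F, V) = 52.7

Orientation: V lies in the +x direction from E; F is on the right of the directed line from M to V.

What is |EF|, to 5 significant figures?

15.232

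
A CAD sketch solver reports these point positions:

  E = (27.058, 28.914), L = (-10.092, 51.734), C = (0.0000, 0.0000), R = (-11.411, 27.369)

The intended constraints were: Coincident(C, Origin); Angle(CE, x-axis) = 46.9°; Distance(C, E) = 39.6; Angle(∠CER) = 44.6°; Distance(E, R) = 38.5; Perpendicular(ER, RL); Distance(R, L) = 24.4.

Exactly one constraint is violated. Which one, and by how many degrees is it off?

Perpendicular(ER, RL) — off by 5.40°.

C = (0.00, 0.00) ✓; CE at 46.90° ✓; |CE| = 39.60 ✓; ∠CER = 44.60° ✓; |ER| = 38.50 ✓; ∠(ER, RL) = 95.40° ✗; |RL| = 24.40 ✓.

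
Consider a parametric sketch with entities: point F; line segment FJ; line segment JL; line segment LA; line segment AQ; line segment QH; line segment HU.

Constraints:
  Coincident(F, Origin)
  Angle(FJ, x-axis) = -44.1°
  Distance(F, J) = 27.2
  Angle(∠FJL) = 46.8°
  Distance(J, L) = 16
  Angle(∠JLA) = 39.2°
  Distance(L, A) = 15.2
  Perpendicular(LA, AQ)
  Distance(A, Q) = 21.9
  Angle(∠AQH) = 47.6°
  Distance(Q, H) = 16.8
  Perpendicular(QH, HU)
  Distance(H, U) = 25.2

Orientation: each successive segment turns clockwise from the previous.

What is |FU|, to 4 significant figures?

12.92

∠AQH = 47.6° gives QH at 179.5° from the x-axis; with |QH| = 16.8, H = (12.69, -25.69). The perpendicularity gives HU at right angles to QH, so HU runs at 89.50°; with |HU| = 25.2, U = (12.91, -0.4863). Then |FU| = |U − F| = 12.92.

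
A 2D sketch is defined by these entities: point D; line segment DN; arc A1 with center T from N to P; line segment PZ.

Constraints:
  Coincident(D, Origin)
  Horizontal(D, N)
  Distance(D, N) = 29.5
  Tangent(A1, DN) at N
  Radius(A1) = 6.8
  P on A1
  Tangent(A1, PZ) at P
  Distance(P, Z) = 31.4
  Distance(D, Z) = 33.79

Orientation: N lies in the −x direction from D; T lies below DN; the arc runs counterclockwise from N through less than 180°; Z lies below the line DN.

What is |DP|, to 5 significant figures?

35.954

Checks: |TP| = 6.800 ✓; ∠(TP, PZ) = 90.00° ✓; |PZ| = 31.40 ✓; |DZ| = 33.79 ✓.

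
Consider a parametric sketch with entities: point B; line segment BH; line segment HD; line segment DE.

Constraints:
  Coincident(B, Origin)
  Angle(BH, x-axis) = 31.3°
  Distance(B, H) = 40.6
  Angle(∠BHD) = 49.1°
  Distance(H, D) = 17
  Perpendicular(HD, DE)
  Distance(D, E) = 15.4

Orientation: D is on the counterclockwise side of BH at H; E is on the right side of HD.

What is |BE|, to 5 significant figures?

47.073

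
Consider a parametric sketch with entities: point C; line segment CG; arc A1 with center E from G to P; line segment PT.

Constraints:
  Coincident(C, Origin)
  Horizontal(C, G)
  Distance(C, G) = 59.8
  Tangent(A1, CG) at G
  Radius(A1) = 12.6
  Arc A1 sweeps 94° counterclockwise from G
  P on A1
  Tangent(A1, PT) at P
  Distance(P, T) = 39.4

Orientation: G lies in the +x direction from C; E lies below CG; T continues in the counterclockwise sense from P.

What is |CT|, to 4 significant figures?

72.69

C is at the origin; CG is horizontal with |CG| = 59.8 and G on the +x side, so G = (59.80, 0.000). A1 meets CG tangentially, so EG is at right angles to CG, so E = G + (0, -12.6) = (59.80, -12.60). On A1, G sits at bearing 90° from E; a 94° counterclockwise sweep puts P at bearing 184°, so P = E + 12.6·(cos 184°, sin 184°) = (47.23, -13.48). The tangent condition forces EP to be normal to PT, so PT runs along (−sin 184°, cos 184°); with |PT| = 39.4, T = (49.98, -52.78). Then |CT| = |T − C| = 72.69.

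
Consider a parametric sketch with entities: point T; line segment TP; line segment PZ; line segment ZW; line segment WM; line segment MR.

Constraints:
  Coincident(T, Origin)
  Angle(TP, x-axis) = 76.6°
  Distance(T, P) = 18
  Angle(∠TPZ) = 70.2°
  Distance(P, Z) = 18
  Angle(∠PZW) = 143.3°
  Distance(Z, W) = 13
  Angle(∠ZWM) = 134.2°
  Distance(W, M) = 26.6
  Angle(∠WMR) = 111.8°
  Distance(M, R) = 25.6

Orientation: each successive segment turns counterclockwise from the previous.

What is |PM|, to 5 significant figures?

46.722

∠PZW = 143.3° gives ZW at -136.90° from the x-axis; with |ZW| = 13.0, W = (-23.208, 6.6210). ∠ZWM = 134.2° gives WM at -91.100° from the x-axis; with |WM| = 26.6, M = (-23.719, -19.974). Then |PM| = |M − P| = 46.722.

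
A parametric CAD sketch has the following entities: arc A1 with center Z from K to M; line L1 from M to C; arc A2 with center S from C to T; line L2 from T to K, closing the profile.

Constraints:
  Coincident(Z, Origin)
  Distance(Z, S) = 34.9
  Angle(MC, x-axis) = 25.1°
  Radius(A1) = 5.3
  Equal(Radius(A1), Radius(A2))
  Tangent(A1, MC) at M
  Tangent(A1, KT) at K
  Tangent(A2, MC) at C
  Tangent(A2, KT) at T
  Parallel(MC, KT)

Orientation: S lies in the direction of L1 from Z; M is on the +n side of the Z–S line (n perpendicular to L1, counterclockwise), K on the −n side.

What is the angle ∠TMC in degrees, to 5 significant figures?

16.895°

The slot axis is L1's direction at 25.1°, so u = (cos 25.1°, sin 25.1°) = (0.90557, 0.42420) and n = (−sin 25.1°, cos 25.1°) = (-0.42420, 0.90557). Z is at the origin and S lies 34.9 along u from Z, so S = 34.9·u = (31.604, 14.805). Tangency of A1 to both parallel lines with radius 5.3 puts M and K at Z ± 5.3·n: M = (-2.2483, 4.7995), K = (2.2483, -4.7995). Equal radii place C and T the same way about S: C = S + 5.3·n = (29.356, 19.604), T = S − 5.3·n = (33.853, 10.005). Then cos ∠TMC = MT·MC / (|MT||MC|), giving 16.895°.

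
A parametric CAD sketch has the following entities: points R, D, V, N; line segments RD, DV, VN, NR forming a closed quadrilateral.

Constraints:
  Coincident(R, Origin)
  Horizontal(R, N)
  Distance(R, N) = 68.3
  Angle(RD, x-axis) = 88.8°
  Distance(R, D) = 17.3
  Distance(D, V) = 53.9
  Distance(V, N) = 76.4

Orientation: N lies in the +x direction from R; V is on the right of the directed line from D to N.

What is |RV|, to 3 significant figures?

36.6

Checks: |DV| = 53.90 ✓; |VN| = 76.40 ✓.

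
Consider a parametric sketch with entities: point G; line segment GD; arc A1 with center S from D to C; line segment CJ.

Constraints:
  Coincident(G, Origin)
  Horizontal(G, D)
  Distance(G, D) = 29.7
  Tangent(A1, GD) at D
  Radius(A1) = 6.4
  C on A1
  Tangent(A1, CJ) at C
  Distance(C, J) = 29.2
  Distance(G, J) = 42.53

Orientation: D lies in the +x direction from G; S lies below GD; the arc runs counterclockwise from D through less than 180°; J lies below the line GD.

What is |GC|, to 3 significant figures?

24.2

G is at the origin; GD is horizontal with |GD| = 29.7 and D on the +x side, so D = (29.7, 0.00). Since A1 is tangent to GD there, SD ⟂ GD, so S = D + (0, -6.4) = (29.7, -6.40). Since SC ⟂ CJ (tangency), |SJ| = √(6.4² + 29.2²) = 29.9 regardless of where C sits on A1. So J lies on both circle(G, 42.53) and circle(S, 29.9); the below-GD intersection is J = (23.3, -35.6). C is the foot of the tangent from J: C = (23.3, -6.39).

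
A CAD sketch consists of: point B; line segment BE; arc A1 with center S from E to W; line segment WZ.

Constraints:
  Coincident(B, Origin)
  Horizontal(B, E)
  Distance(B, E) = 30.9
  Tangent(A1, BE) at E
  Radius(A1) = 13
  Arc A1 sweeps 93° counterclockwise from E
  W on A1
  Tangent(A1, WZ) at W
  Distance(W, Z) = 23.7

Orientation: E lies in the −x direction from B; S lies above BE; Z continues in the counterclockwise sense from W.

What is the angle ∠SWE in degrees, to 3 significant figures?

43.5°

Since A1 is tangent to BE there, SE ⟂ BE, so S = E + (0, 13) = (-30.9, 13.0). On A1, E sits at bearing -90° from S; a 93° counterclockwise sweep puts W at bearing 3°, so W = S + 13.0·(cos 3°, sin 3°) = (-17.9, 13.7). Then cos ∠SWE = WS·WE / (|WS||WE|), giving 43.5°.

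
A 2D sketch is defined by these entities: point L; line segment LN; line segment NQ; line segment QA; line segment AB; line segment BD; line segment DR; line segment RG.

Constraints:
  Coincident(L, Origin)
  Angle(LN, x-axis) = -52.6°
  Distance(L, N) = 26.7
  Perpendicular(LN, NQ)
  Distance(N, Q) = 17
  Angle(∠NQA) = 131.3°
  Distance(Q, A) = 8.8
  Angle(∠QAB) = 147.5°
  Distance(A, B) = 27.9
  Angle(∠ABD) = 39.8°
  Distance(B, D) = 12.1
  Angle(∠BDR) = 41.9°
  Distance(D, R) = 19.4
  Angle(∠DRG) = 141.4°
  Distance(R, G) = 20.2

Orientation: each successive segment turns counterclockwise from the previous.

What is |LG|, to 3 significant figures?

54.6

L is at the origin; LN runs at -52.6° with length 26.7, so N = (16.2, -21.2). LN ⟂ NQ, so NQ runs at 37.4°; with |NQ| = 17.0, Q = (29.7, -10.9). ∠NQA = 131.3° gives QA at 86.1° from the x-axis; with |QA| = 8.8, A = (30.3, -2.11). ∠QAB = 147.5° gives AB at 119° from the x-axis; with |AB| = 27.9, B = (17.0, 22.4). ∠ABD = 39.8° gives BD at -101° from the x-axis; with |BD| = 12.1, D = (14.6, 10.5). ∠BDR = 41.9° gives DR at 36.9° from the x-axis; with |DR| = 19.4, R = (30.1, 22.2). ∠DRG = 141.4° gives RG at 75.5° from the x-axis; with |RG| = 20.2, G = (35.2, 41.7). Then |LG| = |G − L| = 54.6.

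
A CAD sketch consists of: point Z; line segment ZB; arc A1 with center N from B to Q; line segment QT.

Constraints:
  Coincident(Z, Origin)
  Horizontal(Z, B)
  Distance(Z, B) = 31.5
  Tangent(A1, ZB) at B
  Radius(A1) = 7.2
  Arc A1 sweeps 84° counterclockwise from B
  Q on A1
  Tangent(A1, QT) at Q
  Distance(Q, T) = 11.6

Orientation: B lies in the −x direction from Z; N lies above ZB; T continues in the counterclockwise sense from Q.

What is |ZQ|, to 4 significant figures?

25.18

A1 meets ZB tangentially, so NB is at right angles to ZB, so N = B + (0, 7.2) = (-31.50, 7.200). On A1, B sits at bearing -90° from N; an 84° counterclockwise sweep puts Q at bearing -6°, so Q = N + 7.2·(cos -6°, sin -6°) = (-24.34, 6.447). Then |ZQ| = |Q − Z| = 25.18.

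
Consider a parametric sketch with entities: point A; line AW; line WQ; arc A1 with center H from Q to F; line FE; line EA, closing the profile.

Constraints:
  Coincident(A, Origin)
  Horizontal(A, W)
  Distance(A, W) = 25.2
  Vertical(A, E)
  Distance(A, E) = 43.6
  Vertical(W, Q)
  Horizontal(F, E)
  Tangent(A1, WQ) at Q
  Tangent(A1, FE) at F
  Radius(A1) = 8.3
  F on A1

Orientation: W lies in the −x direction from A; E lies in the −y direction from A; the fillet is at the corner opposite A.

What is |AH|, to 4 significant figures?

39.14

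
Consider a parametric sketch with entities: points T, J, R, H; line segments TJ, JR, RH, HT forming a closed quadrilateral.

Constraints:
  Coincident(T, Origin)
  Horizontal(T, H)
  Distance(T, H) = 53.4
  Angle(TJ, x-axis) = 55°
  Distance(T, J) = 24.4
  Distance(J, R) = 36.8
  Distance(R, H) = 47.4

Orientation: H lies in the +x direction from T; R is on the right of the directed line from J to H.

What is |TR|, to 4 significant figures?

18.74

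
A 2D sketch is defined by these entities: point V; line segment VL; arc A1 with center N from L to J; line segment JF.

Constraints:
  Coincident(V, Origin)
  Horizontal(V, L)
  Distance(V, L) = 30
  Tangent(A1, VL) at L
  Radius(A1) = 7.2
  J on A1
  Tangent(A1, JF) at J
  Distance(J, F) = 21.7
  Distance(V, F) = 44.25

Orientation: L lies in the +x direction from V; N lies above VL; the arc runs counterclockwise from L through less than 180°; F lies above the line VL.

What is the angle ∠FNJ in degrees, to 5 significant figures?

71.644°

V is at the origin; VL is horizontal with |VL| = 30.0 and L on the +x side, so L = (30.000, 0.0000). A1 meets VL tangentially, so NL is at right angles to VL, so N = L + (0, 7.2) = (30.000, 7.2000). Since NJ ⟂ JF (tangency), |NF| = √(7.2² + 21.7²) = 22.863 regardless of where J sits on A1. So F lies on both circle(V, 44.25) and circle(N, 22.863); the above-VL intersection is F = (32.607, 29.914). J is the foot of the tangent from F: J = (37.048, 8.6735).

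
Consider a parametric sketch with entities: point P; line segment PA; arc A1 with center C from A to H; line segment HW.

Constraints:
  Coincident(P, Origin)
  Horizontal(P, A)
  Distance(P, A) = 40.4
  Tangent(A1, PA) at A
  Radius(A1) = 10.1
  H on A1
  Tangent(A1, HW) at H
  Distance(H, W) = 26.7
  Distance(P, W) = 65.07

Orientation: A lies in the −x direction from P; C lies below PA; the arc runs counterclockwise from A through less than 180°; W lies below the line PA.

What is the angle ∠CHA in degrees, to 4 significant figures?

50.19°

Checks: P.y = 0.00, A.y = 0.00 ✓; |CH| = 10.10 ✓; ∠(CH, HW) = 90.00° ✓; |HW| = 26.70 ✓; |PW| = 65.07 ✓.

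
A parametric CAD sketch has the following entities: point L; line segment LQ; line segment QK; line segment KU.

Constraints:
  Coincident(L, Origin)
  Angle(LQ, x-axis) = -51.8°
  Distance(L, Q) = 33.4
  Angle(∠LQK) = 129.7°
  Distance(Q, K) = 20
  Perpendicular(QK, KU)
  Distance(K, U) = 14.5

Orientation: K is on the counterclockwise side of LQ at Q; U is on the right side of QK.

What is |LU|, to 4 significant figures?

57.66

L is at the origin; LQ runs at -51.8° with length 33.4, so Q = 33.4·(cos -51.8°, sin -51.8°) = (20.65, -26.25). ∠LQK = 129.7°, so QK runs at -51.8° + (180° − 129.7°) = -1.500° from the x-axis; with |QK| = 20.0, K = Q + 20.0·(cos -1.500°, sin -1.500°) = (40.65, -26.77). The perpendicularity gives KU at right angles to QK; with |KU| = 14.5 on the right of QK, U = K + 14.5·(-0.02618, -0.9997) = (40.27, -41.27). Then |LU| = |U − L| = 57.66.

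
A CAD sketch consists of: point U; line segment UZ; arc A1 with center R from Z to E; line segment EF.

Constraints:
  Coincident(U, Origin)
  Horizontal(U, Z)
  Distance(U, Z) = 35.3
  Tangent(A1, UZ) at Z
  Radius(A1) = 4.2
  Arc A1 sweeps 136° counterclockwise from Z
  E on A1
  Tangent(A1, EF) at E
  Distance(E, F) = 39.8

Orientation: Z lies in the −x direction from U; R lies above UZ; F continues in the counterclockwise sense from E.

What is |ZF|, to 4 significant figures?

43.32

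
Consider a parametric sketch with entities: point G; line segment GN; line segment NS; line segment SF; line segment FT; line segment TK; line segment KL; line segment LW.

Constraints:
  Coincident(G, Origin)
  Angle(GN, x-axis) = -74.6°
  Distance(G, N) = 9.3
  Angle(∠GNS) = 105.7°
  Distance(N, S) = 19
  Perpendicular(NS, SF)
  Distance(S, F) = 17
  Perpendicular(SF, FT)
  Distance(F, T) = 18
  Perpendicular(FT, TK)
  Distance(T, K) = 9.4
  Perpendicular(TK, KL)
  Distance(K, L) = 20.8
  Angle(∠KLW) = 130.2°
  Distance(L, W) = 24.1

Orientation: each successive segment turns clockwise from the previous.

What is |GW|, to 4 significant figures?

43.37

The perpendicularity gives KL at right angles to TK, so KL runs at -148.9°; with |KL| = 20.8, L = (-20.12, -13.72). ∠KLW = 130.2° gives LW at 161.3° from the x-axis; with |LW| = 24.1, W = (-42.95, -5.992). Then |GW| = |W − G| = 43.37.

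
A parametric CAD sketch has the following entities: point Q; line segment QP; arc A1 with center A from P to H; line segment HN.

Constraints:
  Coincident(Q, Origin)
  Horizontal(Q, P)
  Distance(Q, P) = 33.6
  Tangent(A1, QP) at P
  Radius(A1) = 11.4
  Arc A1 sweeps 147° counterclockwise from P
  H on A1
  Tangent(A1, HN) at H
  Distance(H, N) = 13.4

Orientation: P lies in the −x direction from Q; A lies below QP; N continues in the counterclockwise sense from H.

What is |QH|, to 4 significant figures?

44.99

Q is at the origin; QP is horizontal with |QP| = 33.6 and P on the −x side, so P = (-33.60, 0.000). Tangency of A1 to QP means the radius AP is perpendicular to QP, so A = P + (0, -11.4) = (-33.60, -11.40). On A1, P sits at bearing 90° from A; a 147° counterclockwise sweep puts H at bearing 237°, so H = A + 11.4·(cos 237°, sin 237°) = (-39.81, -20.96). Then |QH| = |H − Q| = 44.99.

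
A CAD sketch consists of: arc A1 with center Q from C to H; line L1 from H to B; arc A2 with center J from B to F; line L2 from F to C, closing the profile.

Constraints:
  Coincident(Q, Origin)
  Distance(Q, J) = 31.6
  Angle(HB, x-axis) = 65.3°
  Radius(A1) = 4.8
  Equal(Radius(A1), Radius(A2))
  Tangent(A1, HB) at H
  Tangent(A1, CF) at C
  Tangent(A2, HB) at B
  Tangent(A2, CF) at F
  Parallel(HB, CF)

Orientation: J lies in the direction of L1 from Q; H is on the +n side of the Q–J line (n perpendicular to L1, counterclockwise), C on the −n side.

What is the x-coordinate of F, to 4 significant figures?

17.57

The slot axis is L1's direction at 65.3°, so u = (cos 65.3°, sin 65.3°) = (0.4179, 0.9085) and n = (−sin 65.3°, cos 65.3°) = (-0.9085, 0.4179). Q is at the origin and J lies 31.6 along u from Q, so J = 31.6·u = (13.20, 28.71). Tangency of A1 to both parallel lines with radius 4.8 puts H and C at Q ± 4.8·n: H = (-4.361, 2.006), C = (4.361, -2.006). Equal radii place B and F the same way about J: B = J + 4.8·n = (8.844, 30.71), F = J − 4.8·n = (17.57, 26.70). So F.x = 17.57.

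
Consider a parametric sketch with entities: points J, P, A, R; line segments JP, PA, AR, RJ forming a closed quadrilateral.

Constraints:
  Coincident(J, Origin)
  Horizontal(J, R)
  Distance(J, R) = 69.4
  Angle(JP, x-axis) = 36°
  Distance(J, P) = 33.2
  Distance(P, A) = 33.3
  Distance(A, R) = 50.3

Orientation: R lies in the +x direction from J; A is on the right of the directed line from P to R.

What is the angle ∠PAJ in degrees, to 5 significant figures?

67.962°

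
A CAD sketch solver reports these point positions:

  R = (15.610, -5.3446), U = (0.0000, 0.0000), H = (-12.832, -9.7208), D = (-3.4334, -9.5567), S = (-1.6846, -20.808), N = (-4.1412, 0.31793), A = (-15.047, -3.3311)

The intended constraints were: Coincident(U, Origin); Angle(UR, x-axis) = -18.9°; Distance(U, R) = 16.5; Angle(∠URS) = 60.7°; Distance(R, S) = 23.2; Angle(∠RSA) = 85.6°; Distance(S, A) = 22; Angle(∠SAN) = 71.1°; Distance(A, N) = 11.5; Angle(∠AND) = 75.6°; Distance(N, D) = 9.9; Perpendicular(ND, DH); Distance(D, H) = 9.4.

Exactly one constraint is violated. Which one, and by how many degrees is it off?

Perpendicular(ND, DH) — off by 3.10°.

U = (0.00, 0.00) ✓; UR at -18.90° ✓; |UR| = 16.50 ✓; ∠URS = 60.70° ✓; |RS| = 23.20 ✓; ∠RSA = 85.60° ✓; |SA| = 22.00 ✓; ∠SAN = 71.10° ✓; |AN| = 11.50 ✓; ∠AND = 75.60° ✓; |ND| = 9.900 ✓; ∠(ND, DH) = 93.10° ✗; |DH| = 9.400 ✓.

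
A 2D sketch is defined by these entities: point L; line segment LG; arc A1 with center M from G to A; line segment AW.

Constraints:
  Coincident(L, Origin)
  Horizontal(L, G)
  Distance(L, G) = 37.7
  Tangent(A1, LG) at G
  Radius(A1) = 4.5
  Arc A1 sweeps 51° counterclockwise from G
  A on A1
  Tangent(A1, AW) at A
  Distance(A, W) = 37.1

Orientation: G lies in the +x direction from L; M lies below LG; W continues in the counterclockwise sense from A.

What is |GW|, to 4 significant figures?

40.63

On A1, G sits at bearing 90° from M; a 51° counterclockwise sweep puts A at bearing 141°, so A = M + 4.5·(cos 141°, sin 141°) = (34.20, -1.668). Tangency of A1 to AW means the radius MA is perpendicular to AW, so AW runs along (−sin 141°, cos 141°); with |AW| = 37.1, W = (10.86, -30.50). Then |GW| = |W − G| = 40.63.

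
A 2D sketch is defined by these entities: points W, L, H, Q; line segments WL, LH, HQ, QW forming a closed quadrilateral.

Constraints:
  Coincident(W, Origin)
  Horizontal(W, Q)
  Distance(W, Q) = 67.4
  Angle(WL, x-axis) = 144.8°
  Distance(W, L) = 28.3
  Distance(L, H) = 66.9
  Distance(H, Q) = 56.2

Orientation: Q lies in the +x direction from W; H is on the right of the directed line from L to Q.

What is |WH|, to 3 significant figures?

39.7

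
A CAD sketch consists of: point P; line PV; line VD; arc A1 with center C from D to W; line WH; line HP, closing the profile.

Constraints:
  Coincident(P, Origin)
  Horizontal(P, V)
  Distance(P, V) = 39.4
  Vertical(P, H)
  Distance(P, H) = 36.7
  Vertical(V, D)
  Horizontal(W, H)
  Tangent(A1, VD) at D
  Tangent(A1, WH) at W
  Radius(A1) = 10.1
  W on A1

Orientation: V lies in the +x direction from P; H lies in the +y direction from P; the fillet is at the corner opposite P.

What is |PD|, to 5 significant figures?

47.539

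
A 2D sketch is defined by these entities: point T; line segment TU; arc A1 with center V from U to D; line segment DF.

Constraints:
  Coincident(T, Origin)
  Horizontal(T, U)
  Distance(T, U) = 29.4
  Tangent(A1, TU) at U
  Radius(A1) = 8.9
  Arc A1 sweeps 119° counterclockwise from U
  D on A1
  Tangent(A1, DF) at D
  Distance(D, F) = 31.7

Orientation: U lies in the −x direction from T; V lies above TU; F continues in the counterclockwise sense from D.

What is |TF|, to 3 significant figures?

55.2

T is at the origin; TU is horizontal with |TU| = 29.4 and U on the −x side, so U = (-29.4, 0.00). Tangency of A1 to TU means the radius VU is perpendicular to TU, so V = U + (0, 8.9) = (-29.4, 8.90). On A1, U sits at bearing -90° from V; a 119° counterclockwise sweep puts D at bearing 29°, so D = V + 8.9·(cos 29°, sin 29°) = (-21.6, 13.2). The tangent condition forces VD to be normal to DF, so DF runs along (−sin 29°, cos 29°); with |DF| = 31.7, F = (-37.0, 40.9). Then |TF| = |F − T| = 55.2.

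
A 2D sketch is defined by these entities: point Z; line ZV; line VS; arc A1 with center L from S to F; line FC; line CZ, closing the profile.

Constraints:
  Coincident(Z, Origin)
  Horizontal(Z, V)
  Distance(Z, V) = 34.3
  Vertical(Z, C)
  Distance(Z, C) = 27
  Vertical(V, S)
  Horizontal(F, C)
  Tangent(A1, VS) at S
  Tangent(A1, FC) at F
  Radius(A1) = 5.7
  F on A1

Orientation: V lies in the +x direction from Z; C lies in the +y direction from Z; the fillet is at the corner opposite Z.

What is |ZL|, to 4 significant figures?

35.66

Z is at the origin; Z and V share the same y with |ZV| = 34.3 and V on the +x side, so V = (34.30, 0.000). Z and C share the same x with |ZC| = 27.0 and C on the +y side, so C = (0.000, 27.00). The virtual corner opposite Z is at (34.30, 27.00). A1 meets VS tangentially, so LS is at right angles to VS and A1 meets FC tangentially, so LF is at right angles to FC, with radius 5.7, so the center L sits 5.7 in from both sides at L = (28.60, 21.30). Then |ZL| = |L − Z| = 35.66.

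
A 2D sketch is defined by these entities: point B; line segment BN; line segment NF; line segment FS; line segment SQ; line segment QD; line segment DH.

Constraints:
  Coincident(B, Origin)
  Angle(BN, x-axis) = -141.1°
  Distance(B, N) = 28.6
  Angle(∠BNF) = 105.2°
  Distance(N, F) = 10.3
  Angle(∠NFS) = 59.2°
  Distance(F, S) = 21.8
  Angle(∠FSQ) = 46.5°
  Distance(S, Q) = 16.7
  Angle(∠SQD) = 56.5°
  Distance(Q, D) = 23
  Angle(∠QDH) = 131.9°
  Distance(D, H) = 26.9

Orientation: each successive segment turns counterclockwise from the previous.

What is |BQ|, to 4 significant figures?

25.04

B is at the origin; BN runs at -141.1° with length 28.6, so N = (-22.26, -17.96). ∠BNF = 105.2° gives NF at -66.30° from the x-axis; with |NF| = 10.3, F = (-18.12, -27.39). ∠NFS = 59.2° gives FS at 54.50° from the x-axis; with |FS| = 21.8, S = (-5.458, -9.643). ∠FSQ = 46.5° gives SQ at -172.0° from the x-axis; with |SQ| = 16.7, Q = (-22.00, -11.97). Then |BQ| = |Q − B| = 25.04.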